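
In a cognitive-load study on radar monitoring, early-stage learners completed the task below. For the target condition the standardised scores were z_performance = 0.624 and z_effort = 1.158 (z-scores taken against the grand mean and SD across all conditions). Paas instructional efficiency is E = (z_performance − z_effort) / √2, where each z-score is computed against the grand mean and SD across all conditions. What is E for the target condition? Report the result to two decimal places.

z_P − z_E = 0.624 − 1.158 = -0.5340.
E = -0.5340 / √2 = -0.5340 / 1.41421 = -0.3776 ≈ -0.38.

-0.38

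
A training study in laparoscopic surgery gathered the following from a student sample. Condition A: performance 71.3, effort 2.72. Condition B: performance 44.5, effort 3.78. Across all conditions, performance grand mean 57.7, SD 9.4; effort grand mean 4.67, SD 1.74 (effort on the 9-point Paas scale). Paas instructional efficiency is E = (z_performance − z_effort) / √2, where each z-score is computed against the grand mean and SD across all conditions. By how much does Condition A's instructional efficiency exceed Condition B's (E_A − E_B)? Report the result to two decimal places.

2.45

Condition A: z_P = (71.3 − 57.7)/9.4 = 1.4468; z_E = (2.72 − 4.67)/1.74 = -1.1207; E_A = (1.4468 − (-1.1207))/√2 = 1.8155.
Condition B: z_P = (44.5 − 57.7)/9.4 = -1.4043; z_E = (3.78 − 4.67)/1.74 = -0.5115; E_B = (-1.4043 − (-0.5115))/√2 = -0.6313.
E_A − E_B = 1.8155 − (-0.6313) = 2.4468 ≈ 2.45.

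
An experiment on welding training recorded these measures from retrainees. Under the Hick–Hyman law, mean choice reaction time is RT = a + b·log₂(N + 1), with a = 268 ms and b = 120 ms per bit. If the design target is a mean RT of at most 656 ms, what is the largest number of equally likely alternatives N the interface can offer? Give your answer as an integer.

8

Set 268 + 120·log₂(N + 1) ≤ 656.
log₂(N + 1) ≤ (656 − 268) / 120 = 3.2333.
N + 1 ≤ 2^3.2333 = 9.4042.
N ≤ 8.4042, so the largest integer N is 8.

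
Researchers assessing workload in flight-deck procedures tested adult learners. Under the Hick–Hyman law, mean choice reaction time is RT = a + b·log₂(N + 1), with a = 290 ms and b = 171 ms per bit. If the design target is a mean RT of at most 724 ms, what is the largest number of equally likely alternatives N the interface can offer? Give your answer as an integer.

Set 290 + 171·log₂(N + 1) ≤ 724.
log₂(N + 1) ≤ (724 − 290) / 171 = 2.5380.
N + 1 ≤ 2^2.5380 = 5.8078.
N ≤ 4.8078, so the largest integer N is 4.

4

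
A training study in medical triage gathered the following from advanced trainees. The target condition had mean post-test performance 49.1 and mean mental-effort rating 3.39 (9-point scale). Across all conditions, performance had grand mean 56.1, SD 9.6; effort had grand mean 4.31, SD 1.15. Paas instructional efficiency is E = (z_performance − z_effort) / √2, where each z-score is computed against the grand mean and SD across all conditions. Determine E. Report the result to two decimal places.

z_performance = (49.1 − 56.1) / 9.6 = -7.0000 / 9.6 = -0.7292.
z_effort = (3.39 − 4.31) / 1.15 = -0.9200 / 1.15 = -0.8000.
z_P − z_E = -0.7292 − (-0.8000) = 0.0708.
E = 0.0708 / √2 = 0.0708 / 1.41421 = 0.0501 ≈ 0.05.

0.05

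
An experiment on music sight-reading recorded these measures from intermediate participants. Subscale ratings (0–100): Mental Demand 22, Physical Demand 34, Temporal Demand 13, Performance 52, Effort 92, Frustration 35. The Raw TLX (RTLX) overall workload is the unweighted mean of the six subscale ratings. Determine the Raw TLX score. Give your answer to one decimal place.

Sum of ratings = 22 + 34 + 13 + 52 + 92 + 35 = 248.
RTLX = 248 / 6 = 41.3333 ≈ 41.3.

41.3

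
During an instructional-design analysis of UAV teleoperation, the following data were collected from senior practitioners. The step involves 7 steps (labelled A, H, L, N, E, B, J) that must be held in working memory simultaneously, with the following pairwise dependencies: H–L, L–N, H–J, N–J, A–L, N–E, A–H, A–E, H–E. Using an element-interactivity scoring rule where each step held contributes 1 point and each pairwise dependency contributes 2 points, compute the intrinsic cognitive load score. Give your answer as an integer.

Count of steps held simultaneously: 7.
Count of pairwise dependencies listed: 9.
Element contribution: 7 × 1 = 7.
Interaction contribution: 9 × 2 = 18.
Intrinsic load = 7 + 18 = 25.

25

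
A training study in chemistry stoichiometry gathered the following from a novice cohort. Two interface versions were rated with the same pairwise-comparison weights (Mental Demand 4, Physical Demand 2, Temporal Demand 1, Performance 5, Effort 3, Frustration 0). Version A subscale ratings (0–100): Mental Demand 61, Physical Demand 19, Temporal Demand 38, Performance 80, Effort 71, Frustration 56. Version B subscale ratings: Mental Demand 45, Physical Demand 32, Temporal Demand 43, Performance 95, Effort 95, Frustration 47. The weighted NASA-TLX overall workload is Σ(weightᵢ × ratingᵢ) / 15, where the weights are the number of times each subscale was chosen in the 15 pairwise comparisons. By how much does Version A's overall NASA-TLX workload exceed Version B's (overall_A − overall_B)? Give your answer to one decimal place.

Version A weighted sum = 4·61 + 2·19 + 1·38 + 5·80 + 3·71 + 0·56 = 244 + 38 + 38 + 400 + 213 + 0 = 933; overall_A = 933/15 = 62.2000.
Version B weighted sum = 4·45 + 2·32 + 1·43 + 5·95 + 3·95 + 0·47 = 180 + 64 + 43 + 475 + 285 + 0 = 1047; overall_B = 1047/15 = 69.8000.
Difference = 62.2000 − 69.8000 = -7.6000 ≈ -7.6.

-7.6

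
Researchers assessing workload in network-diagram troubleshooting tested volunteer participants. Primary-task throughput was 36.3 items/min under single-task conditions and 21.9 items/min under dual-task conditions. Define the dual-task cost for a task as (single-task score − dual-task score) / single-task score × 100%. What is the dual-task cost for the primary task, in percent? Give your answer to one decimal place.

Cost = (36.3 − 21.9) / 36.3 × 100%
     = 14.4000 / 36.3 × 100% = 39.6694%.
≈ 39.7%.

39.7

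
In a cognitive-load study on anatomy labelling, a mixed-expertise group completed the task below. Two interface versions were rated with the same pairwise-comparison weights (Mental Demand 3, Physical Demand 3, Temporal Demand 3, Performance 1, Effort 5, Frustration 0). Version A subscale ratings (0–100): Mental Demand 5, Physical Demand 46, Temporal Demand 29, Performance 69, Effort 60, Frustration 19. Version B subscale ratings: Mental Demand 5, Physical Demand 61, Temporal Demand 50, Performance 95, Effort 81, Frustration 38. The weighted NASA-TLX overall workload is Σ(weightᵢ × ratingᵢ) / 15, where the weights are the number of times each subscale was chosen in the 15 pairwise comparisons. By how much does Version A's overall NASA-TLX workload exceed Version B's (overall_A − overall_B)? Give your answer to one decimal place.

-15.9

Version A weighted sum = 3·5 + 3·46 + 3·29 + 1·69 + 5·60 + 0·19 = 15 + 138 + 87 + 69 + 300 + 0 = 609; overall_A = 609/15 = 40.6000.
Version B weighted sum = 3·5 + 3·61 + 3·50 + 1·95 + 5·81 + 0·38 = 15 + 183 + 150 + 95 + 405 + 0 = 848; overall_B = 848/15 = 56.5333.
Difference = 40.6000 − 56.5333 = -15.9333 ≈ -15.9.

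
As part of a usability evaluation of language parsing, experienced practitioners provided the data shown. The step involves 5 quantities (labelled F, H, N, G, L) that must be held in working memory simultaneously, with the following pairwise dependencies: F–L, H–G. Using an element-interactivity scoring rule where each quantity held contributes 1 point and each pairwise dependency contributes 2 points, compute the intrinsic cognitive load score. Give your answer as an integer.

Count of quantities held simultaneously: 5.
Count of pairwise dependencies listed: 2.
Element contribution: 5 × 1 = 5.
Interaction contribution: 2 × 2 = 4.
Intrinsic load = 5 + 4 = 9.

9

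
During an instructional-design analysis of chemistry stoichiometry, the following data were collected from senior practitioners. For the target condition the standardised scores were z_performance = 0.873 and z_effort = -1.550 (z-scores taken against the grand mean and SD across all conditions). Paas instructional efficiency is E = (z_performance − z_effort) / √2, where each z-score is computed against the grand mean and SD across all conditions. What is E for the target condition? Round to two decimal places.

z_P − z_E = 0.873 − (-1.550) = 2.4230.
E = 2.4230 / √2 = 2.4230 / 1.41421 = 1.7133 ≈ 1.71.

1.71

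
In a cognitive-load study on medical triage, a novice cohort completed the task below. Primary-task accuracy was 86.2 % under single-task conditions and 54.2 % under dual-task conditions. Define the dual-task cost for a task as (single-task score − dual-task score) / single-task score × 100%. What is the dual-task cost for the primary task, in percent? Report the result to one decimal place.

Cost = (86.2 − 54.2) / 86.2 × 100%
     = 32.0000 / 86.2 × 100% = 37.1230%.
≈ 37.1%.

37.1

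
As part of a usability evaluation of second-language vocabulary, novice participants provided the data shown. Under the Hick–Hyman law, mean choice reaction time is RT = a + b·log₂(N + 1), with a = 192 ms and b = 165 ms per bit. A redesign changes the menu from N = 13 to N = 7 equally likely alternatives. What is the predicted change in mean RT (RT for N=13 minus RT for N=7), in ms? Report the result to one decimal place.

RT(13) = 192 + 165·log₂(14) = 192 + 165·3.8074 = 820.2210 ms.
RT(7) = 192 + 165·log₂(8) = 192 + 165·3.0000 = 687.0000 ms.
Difference = 820.2210 − 687.0000 = 133.2210 ≈ 133.2 ms.

133.2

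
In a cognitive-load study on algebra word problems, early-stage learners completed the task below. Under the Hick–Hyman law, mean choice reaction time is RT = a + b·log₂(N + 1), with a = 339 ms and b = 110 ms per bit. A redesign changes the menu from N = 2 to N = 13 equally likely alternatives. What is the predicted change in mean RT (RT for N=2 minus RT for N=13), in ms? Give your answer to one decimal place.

RT(2) = 339 + 110·log₂(3) = 339 + 110·1.5850 = 513.3500 ms.
RT(13) = 339 + 110·log₂(14) = 339 + 110·3.8074 = 757.8140 ms.
Difference = 513.3500 − 757.8140 = -244.4640 ≈ -244.5 ms.

-244.5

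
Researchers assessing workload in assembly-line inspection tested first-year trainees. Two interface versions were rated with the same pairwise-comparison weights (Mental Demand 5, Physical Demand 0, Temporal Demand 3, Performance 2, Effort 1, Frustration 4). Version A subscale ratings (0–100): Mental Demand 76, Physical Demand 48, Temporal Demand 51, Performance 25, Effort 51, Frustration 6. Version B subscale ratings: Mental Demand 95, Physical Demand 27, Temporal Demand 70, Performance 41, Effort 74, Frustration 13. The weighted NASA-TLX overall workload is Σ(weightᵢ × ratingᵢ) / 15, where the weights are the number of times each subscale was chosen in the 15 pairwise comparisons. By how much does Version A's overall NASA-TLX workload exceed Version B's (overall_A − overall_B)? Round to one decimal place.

Version A weighted sum = 5·76 + 0·48 + 3·51 + 2·25 + 1·51 + 4·6 = 380 + 0 + 153 + 50 + 51 + 24 = 658; overall_A = 658/15 = 43.8667.
Version B weighted sum = 5·95 + 0·27 + 3·70 + 2·41 + 1·74 + 4·13 = 475 + 0 + 210 + 82 + 74 + 52 = 893; overall_B = 893/15 = 59.5333.
Difference = 43.8667 − 59.5333 = -15.6666 ≈ -15.7.

-15.7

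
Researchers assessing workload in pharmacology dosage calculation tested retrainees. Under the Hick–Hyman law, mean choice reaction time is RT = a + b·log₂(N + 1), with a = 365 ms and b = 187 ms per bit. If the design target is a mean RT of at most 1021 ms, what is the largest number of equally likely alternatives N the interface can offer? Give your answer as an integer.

10

Set 365 + 187·log₂(N + 1) ≤ 1021.
log₂(N + 1) ≤ (1021 − 365) / 187 = 3.5080.
N + 1 ≤ 2^3.5080 = 11.3766.
N ≤ 10.3766, so the largest integer N is 10.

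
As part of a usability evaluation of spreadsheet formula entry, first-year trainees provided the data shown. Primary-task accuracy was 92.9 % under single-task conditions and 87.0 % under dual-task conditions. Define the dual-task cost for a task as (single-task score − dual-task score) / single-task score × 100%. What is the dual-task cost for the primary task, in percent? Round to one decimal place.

Cost = (92.9 − 87.0) / 92.9 × 100%
     = 5.9000 / 92.9 × 100% = 6.3509%.
≈ 6.4%.

6.4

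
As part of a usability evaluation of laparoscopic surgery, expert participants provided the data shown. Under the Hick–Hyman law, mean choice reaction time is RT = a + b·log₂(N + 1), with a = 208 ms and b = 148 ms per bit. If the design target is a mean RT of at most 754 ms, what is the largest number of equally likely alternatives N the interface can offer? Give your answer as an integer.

Set 208 + 148·log₂(N + 1) ≤ 754.
log₂(N + 1) ≤ (754 − 208) / 148 = 3.6892.
N + 1 ≤ 2^3.6892 = 12.8991.
N ≤ 11.8991, so the largest integer N is 11.

11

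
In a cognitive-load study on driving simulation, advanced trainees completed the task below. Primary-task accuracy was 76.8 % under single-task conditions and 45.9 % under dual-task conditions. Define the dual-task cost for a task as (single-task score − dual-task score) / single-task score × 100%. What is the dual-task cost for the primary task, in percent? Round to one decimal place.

40.2

Cost = (76.8 − 45.9) / 76.8 × 100%
     = 30.9000 / 76.8 × 100% = 40.2344%.
≈ 40.2%.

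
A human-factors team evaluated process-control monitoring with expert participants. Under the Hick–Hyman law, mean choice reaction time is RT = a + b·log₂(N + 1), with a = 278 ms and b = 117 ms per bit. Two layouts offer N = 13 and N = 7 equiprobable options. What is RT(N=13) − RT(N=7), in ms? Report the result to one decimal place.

RT(13) = 278 + 117·log₂(14) = 278 + 117·3.8074 = 723.4658 ms.
RT(7) = 278 + 117·log₂(8) = 278 + 117·3.0000 = 629.0000 ms.
Difference = 723.4658 − 629.0000 = 94.4658 ≈ 94.5 ms.

94.5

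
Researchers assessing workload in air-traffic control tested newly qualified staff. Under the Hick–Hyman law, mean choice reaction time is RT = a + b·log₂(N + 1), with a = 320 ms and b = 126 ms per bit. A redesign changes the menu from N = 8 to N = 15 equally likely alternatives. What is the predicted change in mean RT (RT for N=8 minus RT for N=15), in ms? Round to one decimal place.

RT(8) = 320 + 126·log₂(9) = 320 + 126·3.1699 = 719.4074 ms.
RT(15) = 320 + 126·log₂(16) = 320 + 126·4.0000 = 824.0000 ms.
Difference = 719.4074 − 824.0000 = -104.5926 ≈ -104.6 ms.

-104.6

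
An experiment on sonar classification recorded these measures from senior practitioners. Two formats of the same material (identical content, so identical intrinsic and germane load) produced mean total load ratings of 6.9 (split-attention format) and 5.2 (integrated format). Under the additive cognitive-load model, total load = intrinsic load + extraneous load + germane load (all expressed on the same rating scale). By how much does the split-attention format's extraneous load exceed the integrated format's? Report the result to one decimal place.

1.7

Intrinsic and germane load are equal across formats, so the difference in total load equals the difference in extraneous load.
Extraneous-load difference = 6.9 − 5.2 = 1.7.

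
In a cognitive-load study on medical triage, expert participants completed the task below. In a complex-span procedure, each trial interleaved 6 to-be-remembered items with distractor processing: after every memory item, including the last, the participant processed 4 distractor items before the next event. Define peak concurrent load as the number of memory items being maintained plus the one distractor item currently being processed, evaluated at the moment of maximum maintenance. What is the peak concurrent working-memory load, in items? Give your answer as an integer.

Maintenance is greatest during the distractor(s) after memory item 6: all 6 memory items are being held.
One distractor item is concurrently being processed.
Peak concurrent load = 6 + 1 = 7 items.

7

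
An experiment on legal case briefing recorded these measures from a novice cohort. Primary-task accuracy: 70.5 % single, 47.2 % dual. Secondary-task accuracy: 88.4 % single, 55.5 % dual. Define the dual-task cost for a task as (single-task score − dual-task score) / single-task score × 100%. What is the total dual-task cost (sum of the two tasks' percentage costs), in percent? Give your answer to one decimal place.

70.3

Primary cost = (70.5 − 47.2) / 70.5 × 100% = 33.0496%.
Secondary cost = (88.4 − 55.5) / 88.4 × 100% = 37.2172%.
Total = 33.0496% + 37.2172% = 70.2668% ≈ 70.3%.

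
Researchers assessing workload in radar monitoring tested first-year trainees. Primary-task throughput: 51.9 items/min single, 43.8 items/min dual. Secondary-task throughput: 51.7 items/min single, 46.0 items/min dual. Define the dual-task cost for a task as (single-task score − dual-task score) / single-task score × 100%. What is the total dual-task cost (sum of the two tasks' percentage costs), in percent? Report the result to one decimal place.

Primary cost = (51.9 − 43.8) / 51.9 × 100% = 15.6069%.
Secondary cost = (51.7 − 46.0) / 51.7 × 100% = 11.0251%.
Total = 15.6069% + 11.0251% = 26.6320% ≈ 26.6%.

26.6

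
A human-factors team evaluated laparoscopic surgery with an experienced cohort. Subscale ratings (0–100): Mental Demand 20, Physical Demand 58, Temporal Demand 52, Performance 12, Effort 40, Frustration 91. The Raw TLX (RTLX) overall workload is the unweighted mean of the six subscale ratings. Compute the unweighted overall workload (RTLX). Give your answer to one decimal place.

Sum of ratings = 20 + 58 + 52 + 12 + 40 + 91 = 273.
RTLX = 273 / 6 = 45.5000 ≈ 45.5.

45.5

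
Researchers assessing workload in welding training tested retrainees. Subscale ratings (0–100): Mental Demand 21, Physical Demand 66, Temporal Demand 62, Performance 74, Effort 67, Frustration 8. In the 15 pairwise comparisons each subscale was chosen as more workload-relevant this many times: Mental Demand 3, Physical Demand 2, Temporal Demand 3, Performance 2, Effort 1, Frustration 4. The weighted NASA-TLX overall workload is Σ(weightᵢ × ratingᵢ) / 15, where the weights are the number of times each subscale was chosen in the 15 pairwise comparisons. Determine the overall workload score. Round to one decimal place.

The tallies are the weights (they sum to 15).
Weighted sum = 3·21 + 2·66 + 3·62 + 2·74 + 1·67 + 4·8
            = 63 + 132 + 186 + 148 + 67 + 32 = 628.
Overall workload = 628 / 15 = 41.8667 ≈ 41.9.

41.9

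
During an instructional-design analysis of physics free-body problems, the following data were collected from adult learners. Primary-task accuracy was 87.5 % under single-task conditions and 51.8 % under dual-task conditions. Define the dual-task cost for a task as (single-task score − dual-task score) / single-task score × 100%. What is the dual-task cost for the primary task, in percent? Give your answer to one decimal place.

40.8

Cost = (87.5 − 51.8) / 87.5 × 100%
     = 35.7000 / 87.5 × 100% = 40.8000%.
≈ 40.8%.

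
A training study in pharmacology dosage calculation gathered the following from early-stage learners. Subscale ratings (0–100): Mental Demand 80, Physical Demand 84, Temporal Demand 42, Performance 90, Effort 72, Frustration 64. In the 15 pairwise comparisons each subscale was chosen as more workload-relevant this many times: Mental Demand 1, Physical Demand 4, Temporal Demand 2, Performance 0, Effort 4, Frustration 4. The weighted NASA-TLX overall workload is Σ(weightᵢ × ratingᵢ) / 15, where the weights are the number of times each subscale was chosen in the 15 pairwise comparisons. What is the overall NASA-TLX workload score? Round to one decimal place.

The tallies are the weights (they sum to 15).
Weighted sum = 1·80 + 4·84 + 2·42 + 0·90 + 4·72 + 4·64
            = 80 + 336 + 84 + 0 + 288 + 256 = 1044.
Overall workload = 1044 / 15 = 69.6000 ≈ 69.6.

69.6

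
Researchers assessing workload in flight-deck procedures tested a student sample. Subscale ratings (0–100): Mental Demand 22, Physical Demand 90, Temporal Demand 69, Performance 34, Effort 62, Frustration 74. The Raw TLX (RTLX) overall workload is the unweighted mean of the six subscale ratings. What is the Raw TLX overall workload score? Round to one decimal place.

Sum of ratings = 22 + 90 + 69 + 34 + 62 + 74 = 351.
RTLX = 351 / 6 = 58.5000 ≈ 58.5.

58.5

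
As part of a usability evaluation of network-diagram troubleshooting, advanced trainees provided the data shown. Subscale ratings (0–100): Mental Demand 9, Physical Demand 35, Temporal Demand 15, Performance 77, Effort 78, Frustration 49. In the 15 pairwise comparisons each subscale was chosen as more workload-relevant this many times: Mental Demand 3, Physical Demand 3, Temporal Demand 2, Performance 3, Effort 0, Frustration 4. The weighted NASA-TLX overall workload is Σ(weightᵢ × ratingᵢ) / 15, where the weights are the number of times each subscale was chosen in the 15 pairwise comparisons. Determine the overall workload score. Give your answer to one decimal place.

39.3

The tallies are the weights (they sum to 15).
Weighted sum = 3·9 + 3·35 + 2·15 + 3·77 + 0·78 + 4·49
            = 27 + 105 + 30 + 231 + 0 + 196 = 589.
Overall workload = 589 / 15 = 39.2667 ≈ 39.3.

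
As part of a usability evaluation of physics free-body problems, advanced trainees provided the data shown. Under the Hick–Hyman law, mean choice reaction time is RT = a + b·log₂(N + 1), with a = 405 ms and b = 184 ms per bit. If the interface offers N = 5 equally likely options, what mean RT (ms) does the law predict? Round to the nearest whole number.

log₂(5 + 1) = log₂(6) = 2.5850.
RT = 405 + 184 × 2.5850 = 405 + 475.6400 = 880.6400 ms.
≈ 881 ms.

881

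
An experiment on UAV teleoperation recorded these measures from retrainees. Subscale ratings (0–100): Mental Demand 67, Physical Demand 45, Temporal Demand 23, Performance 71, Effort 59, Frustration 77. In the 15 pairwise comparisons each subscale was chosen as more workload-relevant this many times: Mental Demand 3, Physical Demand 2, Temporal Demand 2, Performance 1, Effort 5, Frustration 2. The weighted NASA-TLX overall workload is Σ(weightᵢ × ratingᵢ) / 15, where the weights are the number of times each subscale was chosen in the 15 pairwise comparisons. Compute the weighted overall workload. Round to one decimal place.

57.1

The tallies are the weights (they sum to 15).
Weighted sum = 3·67 + 2·45 + 2·23 + 1·71 + 5·59 + 2·77
            = 201 + 90 + 46 + 71 + 295 + 154 = 857.
Overall workload = 857 / 15 = 57.1333 ≈ 57.1.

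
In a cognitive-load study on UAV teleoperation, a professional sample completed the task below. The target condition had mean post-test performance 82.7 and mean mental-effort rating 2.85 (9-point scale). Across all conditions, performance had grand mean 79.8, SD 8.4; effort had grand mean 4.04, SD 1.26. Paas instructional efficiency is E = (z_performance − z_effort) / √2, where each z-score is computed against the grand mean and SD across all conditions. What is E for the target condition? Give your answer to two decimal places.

z_performance = (82.7 − 79.8) / 8.4 = 2.9000 / 8.4 = 0.3452.
z_effort = (2.85 − 4.04) / 1.26 = -1.1900 / 1.26 = -0.9444.
z_P − z_E = 0.3452 − (-0.9444) = 1.2896.
E = 1.2896 / √2 = 1.2896 / 1.41421 = 0.9119 ≈ 0.91.

0.91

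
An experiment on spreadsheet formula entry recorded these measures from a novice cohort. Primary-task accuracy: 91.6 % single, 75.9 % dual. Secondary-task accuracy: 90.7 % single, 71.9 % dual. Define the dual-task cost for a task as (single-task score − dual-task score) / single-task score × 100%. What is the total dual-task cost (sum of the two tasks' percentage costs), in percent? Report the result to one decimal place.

37.9

Primary cost = (91.6 − 75.9) / 91.6 × 100% = 17.1397%.
Secondary cost = (90.7 − 71.9) / 90.7 × 100% = 20.7277%.
Total = 17.1397% + 20.7277% = 37.8674% ≈ 37.9%.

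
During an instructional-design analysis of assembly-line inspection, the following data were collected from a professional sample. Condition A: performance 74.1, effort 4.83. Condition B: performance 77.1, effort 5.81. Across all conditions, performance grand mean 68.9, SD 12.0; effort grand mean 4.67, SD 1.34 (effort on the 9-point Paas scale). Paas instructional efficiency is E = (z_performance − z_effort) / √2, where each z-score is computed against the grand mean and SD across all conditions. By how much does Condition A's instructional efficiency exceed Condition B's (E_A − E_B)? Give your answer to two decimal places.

Condition A: z_P = (74.1 − 68.9)/12.0 = 0.4333; z_E = (4.83 − 4.67)/1.34 = 0.1194; E_A = (0.4333 − 0.1194)/√2 = 0.2220.
Condition B: z_P = (77.1 − 68.9)/12.0 = 0.6833; z_E = (5.81 − 4.67)/1.34 = 0.8507; E_B = (0.6833 − 0.8507)/√2 = -0.1184.
E_A − E_B = 0.2220 − (-0.1184) = 0.3404 ≈ 0.34.

0.34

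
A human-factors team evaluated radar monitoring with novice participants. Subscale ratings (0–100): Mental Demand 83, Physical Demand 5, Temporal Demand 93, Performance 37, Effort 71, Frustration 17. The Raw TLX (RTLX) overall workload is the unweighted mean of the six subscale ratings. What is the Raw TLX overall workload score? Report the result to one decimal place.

51.0

Sum of ratings = 83 + 5 + 93 + 37 + 71 + 17 = 306.
RTLX = 306 / 6 = 51.0000 ≈ 51.0.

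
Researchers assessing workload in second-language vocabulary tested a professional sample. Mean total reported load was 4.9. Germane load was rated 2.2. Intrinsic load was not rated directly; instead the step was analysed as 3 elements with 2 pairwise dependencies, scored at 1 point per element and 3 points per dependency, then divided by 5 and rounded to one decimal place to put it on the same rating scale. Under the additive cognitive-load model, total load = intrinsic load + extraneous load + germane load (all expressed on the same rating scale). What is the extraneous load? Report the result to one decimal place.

Intrinsic (element-interactivity): (3 × 1 + 2 × 3) / 5 = 9 / 5 = 1.8000 → 1.8.
extraneous load = total − intrinsic − germane
             = 4.9 − 1.8 − 2.2 = 0.9.

0.9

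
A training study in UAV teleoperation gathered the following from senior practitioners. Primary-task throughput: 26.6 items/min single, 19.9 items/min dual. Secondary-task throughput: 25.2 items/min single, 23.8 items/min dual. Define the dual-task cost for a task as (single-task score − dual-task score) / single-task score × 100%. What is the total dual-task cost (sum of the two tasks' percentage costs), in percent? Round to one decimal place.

30.7

Primary cost = (26.6 − 19.9) / 26.6 × 100% = 25.1880%.
Secondary cost = (25.2 − 23.8) / 25.2 × 100% = 5.5556%.
Total = 25.1880% + 5.5556% = 30.7436% ≈ 30.7%.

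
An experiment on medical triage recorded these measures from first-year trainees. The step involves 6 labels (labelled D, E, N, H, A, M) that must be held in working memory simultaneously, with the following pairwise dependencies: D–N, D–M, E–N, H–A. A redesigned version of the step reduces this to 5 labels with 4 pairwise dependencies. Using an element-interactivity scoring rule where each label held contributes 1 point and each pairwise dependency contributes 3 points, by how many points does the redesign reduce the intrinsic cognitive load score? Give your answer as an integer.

Original: 6 × 1 + 4 × 3 = 6 + 12 = 18.
Redesigned: 5 × 1 + 4 × 3 = 5 + 12 = 17.
Reduction = 18 − 17 = 1.

1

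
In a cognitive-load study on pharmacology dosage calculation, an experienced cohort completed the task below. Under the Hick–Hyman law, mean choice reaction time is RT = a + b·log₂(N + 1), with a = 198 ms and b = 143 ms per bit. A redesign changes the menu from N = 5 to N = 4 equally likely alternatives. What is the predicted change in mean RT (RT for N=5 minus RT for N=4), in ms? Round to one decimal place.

37.6

RT(5) = 198 + 143·log₂(6) = 198 + 143·2.5850 = 567.6550 ms.
RT(4) = 198 + 143·log₂(5) = 198 + 143·2.3219 = 530.0317 ms.
Difference = 567.6550 − 530.0317 = 37.6233 ≈ 37.6 ms.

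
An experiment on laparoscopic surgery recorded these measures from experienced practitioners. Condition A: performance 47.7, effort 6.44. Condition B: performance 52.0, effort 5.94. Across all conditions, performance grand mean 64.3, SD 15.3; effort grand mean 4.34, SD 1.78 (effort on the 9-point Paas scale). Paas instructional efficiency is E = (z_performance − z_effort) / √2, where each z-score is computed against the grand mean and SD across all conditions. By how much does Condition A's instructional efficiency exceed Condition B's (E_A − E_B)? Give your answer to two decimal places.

-0.40

Condition A: z_P = (47.7 − 64.3)/15.3 = -1.0850; z_E = (6.44 − 4.34)/1.78 = 1.1798; E_A = (-1.0850 − 1.1798)/√2 = -1.6015.
Condition B: z_P = (52.0 − 64.3)/15.3 = -0.8039; z_E = (5.94 − 4.34)/1.78 = 0.8989; E_B = (-0.8039 − 0.8989)/√2 = -1.2041.
E_A − E_B = -1.6015 − (-1.2041) = -0.3974 ≈ -0.40.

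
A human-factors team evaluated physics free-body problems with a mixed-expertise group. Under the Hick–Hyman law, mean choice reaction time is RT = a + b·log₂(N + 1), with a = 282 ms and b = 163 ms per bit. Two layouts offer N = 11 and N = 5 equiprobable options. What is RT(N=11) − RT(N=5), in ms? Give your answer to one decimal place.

RT(11) = 282 + 163·log₂(12) = 282 + 163·3.5850 = 866.3550 ms.
RT(5) = 282 + 163·log₂(6) = 282 + 163·2.5850 = 703.3550 ms.
Difference = 866.3550 − 703.3550 = 163.0000 ≈ 163.0 ms.

163.0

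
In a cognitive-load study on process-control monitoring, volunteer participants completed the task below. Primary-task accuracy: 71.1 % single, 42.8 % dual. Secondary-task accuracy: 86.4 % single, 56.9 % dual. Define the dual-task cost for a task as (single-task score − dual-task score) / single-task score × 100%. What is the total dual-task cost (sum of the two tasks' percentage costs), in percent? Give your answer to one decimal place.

73.9

Primary cost = (71.1 − 42.8) / 71.1 × 100% = 39.8031%.
Secondary cost = (86.4 − 56.9) / 86.4 × 100% = 34.1435%.
Total = 39.8031% + 34.1435% = 73.9466% ≈ 73.9%.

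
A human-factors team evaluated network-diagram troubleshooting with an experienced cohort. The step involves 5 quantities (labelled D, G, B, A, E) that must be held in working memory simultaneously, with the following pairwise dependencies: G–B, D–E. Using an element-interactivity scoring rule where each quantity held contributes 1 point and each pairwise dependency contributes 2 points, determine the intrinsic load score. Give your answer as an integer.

Count of quantities held simultaneously: 5.
Count of pairwise dependencies listed: 2.
Element contribution: 5 × 1 = 5.
Interaction contribution: 2 × 2 = 4.
Intrinsic load = 5 + 4 = 9.

9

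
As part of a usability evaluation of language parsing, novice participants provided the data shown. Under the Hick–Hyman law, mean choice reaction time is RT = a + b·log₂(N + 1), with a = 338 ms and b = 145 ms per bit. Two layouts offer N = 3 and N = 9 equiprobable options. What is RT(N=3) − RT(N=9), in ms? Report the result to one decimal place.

-191.7

RT(3) = 338 + 145·log₂(4) = 338 + 145·2.0000 = 628.0000 ms.
RT(9) = 338 + 145·log₂(10) = 338 + 145·3.3219 = 819.6755 ms.
Difference = 628.0000 − 819.6755 = -191.6755 ≈ -191.7 ms.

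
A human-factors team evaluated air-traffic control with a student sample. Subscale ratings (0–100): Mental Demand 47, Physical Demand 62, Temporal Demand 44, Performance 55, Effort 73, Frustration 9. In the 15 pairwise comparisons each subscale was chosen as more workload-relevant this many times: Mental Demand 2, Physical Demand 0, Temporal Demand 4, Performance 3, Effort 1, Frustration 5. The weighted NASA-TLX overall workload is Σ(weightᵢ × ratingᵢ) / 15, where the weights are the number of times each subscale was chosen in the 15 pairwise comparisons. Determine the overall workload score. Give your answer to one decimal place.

36.9

The tallies are the weights (they sum to 15).
Weighted sum = 2·47 + 0·62 + 4·44 + 3·55 + 1·73 + 5·9
            = 94 + 0 + 176 + 165 + 73 + 45 = 553.
Overall workload = 553 / 15 = 36.8667 ≈ 36.9.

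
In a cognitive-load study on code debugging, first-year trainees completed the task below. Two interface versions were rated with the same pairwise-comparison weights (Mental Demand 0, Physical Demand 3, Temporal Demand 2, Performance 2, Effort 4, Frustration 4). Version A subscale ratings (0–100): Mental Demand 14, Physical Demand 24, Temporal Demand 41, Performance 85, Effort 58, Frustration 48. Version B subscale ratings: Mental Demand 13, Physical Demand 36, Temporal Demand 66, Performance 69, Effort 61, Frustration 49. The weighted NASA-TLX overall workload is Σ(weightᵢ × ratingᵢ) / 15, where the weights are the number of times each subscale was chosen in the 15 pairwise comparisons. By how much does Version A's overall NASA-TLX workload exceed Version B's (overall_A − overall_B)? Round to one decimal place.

-4.7

Version A weighted sum = 0·14 + 3·24 + 2·41 + 2·85 + 4·58 + 4·48 = 0 + 72 + 82 + 170 + 232 + 192 = 748; overall_A = 748/15 = 49.8667.
Version B weighted sum = 0·13 + 3·36 + 2·66 + 2·69 + 4·61 + 4·49 = 0 + 108 + 132 + 138 + 244 + 196 = 818; overall_B = 818/15 = 54.5333.
Difference = 49.8667 − 54.5333 = -4.6666 ≈ -4.7.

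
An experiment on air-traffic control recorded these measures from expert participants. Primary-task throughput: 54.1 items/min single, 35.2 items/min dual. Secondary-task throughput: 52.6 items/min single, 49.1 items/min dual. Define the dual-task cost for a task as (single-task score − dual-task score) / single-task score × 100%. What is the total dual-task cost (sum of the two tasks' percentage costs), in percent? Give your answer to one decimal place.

Primary cost = (54.1 − 35.2) / 54.1 × 100% = 34.9353%.
Secondary cost = (52.6 − 49.1) / 52.6 × 100% = 6.6540%.
Total = 34.9353% + 6.6540% = 41.5893% ≈ 41.6%.

41.6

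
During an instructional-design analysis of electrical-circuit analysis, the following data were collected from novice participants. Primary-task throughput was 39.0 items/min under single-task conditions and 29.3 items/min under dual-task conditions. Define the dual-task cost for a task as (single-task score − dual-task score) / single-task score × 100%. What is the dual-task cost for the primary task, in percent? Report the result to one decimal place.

24.9

Cost = (39.0 − 29.3) / 39.0 × 100%
     = 9.7000 / 39.0 × 100% = 24.8718%.
≈ 24.9%.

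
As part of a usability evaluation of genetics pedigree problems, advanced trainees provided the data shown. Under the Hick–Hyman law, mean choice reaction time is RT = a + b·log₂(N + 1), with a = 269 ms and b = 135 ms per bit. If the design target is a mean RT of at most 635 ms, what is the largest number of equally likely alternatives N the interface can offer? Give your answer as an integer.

Set 269 + 135·log₂(N + 1) ≤ 635.
log₂(N + 1) ≤ (635 − 269) / 135 = 2.7111.
N + 1 ≤ 2^2.7111 = 6.5482.
N ≤ 5.5482, so the largest integer N is 5.

5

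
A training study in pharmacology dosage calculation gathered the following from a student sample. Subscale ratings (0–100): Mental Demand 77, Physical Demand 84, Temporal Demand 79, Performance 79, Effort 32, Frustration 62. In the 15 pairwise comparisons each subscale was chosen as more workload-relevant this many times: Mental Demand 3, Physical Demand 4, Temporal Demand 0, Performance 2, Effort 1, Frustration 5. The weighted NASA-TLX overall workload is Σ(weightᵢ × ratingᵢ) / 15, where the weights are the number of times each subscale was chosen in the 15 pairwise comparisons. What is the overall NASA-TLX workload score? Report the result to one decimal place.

71.1

The tallies are the weights (they sum to 15).
Weighted sum = 3·77 + 4·84 + 0·79 + 2·79 + 1·32 + 5·62
            = 231 + 336 + 0 + 158 + 32 + 310 = 1067.
Overall workload = 1067 / 15 = 71.1333 ≈ 71.1.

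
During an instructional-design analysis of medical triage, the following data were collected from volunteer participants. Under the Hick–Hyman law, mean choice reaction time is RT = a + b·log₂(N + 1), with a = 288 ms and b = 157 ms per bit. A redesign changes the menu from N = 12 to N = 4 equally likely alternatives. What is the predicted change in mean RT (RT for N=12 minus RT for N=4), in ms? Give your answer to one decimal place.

216.4

RT(12) = 288 + 157·log₂(13) = 288 + 157·3.7004 = 868.9628 ms.
RT(4) = 288 + 157·log₂(5) = 288 + 157·2.3219 = 652.5383 ms.
Difference = 868.9628 − 652.5383 = 216.4245 ≈ 216.4 ms.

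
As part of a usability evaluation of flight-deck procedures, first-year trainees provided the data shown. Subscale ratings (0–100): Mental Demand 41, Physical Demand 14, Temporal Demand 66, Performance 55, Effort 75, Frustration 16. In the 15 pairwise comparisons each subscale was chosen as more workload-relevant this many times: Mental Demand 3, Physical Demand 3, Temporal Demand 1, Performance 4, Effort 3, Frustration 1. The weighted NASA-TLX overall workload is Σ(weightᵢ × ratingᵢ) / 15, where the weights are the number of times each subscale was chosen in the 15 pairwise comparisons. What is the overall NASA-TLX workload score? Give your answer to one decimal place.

The tallies are the weights (they sum to 15).
Weighted sum = 3·41 + 3·14 + 1·66 + 4·55 + 3·75 + 1·16
            = 123 + 42 + 66 + 220 + 225 + 16 = 692.
Overall workload = 692 / 15 = 46.1333 ≈ 46.1.

46.1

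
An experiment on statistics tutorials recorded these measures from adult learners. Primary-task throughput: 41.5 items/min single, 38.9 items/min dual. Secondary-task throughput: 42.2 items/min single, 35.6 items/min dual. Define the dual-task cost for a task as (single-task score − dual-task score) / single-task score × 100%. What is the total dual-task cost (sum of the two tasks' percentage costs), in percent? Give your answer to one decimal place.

Primary cost = (41.5 − 38.9) / 41.5 × 100% = 6.2651%.
Secondary cost = (42.2 − 35.6) / 42.2 × 100% = 15.6398%.
Total = 6.2651% + 15.6398% = 21.9049% ≈ 21.9%.

21.9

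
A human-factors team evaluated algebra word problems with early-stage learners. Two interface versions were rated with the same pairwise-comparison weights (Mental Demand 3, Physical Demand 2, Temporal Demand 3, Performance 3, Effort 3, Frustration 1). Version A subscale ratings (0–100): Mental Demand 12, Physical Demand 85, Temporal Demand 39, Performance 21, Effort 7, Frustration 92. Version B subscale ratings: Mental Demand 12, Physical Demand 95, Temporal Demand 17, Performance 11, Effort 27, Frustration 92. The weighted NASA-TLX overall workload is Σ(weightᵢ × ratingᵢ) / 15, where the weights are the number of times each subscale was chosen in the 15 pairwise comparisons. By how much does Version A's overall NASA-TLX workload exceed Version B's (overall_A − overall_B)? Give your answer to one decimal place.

1.1

Version A weighted sum = 3·12 + 2·85 + 3·39 + 3·21 + 3·7 + 1·92 = 36 + 170 + 117 + 63 + 21 + 92 = 499; overall_A = 499/15 = 33.2667.
Version B weighted sum = 3·12 + 2·95 + 3·17 + 3·11 + 3·27 + 1·92 = 36 + 190 + 51 + 33 + 81 + 92 = 483; overall_B = 483/15 = 32.2000.
Difference = 33.2667 − 32.2000 = 1.0667 ≈ 1.1.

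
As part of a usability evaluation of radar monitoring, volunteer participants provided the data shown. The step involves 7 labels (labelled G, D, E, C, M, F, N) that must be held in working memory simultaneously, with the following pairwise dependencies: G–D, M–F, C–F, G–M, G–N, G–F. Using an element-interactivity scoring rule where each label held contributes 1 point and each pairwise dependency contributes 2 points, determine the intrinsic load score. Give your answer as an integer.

19

Count of labels held simultaneously: 7.
Count of pairwise dependencies listed: 6.
Element contribution: 7 × 1 = 7.
Interaction contribution: 6 × 2 = 12.
Intrinsic load = 7 + 12 = 19.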